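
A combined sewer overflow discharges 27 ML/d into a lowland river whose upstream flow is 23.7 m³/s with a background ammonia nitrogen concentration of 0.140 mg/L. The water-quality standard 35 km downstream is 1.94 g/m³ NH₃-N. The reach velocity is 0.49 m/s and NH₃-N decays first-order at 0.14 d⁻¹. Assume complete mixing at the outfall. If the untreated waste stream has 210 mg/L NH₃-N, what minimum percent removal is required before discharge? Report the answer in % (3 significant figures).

25.4 %

27 ML/d = 0.3125 m³/s.
Travel time to the compliance point: t = 3.5e+04/0.49 = 7.143e+04 s = 0.8267 d; decay factor exp(−0.14·0.8267) = 0.8907.
So the concentration just after mixing may be at most 1.94/0.8907 = 2.178 mg/L.
Mass balance: 2.178·24.01 = 0.3125·Cₑ + 23.7·0.14.
Cₑ = (52.3 − 3.318) / 0.3125 = 156.7 mg/L.
Required removal = 1 − 156.7/210 = 25.36 %.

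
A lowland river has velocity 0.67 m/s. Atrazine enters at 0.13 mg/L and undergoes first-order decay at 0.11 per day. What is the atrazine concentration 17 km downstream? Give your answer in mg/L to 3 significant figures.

0.126 mg/L

Travel time t = 17 km / 0.67 m/s = 1.7e+04/0.67 = 2.537e+04 s = 0.2937 d.
First-order decay: C = 0.13·exp(−0.11·0.2937) = 0.13·0.9682 = 0.1259 mg/L.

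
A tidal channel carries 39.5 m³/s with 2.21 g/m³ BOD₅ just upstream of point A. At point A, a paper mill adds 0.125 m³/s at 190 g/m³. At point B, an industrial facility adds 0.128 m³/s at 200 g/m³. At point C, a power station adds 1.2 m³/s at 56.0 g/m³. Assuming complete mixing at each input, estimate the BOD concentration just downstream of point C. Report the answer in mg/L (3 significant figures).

4.98 mg/L

After input A: C = (39.5·2.21 + 0.125·190) / 39.62 = 2.802 mg/L.
After input B: C = (39.62·2.802 + 0.128·200) / 39.75 = 3.437 mg/L.
After input C: C = (39.75·3.437 + 1.2·56) / 40.95 = 4.978 mg/L.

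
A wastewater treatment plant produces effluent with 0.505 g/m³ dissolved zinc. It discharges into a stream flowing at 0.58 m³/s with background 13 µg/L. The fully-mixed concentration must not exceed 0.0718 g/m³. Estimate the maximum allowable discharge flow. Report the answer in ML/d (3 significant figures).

6.80 ML/d

13 µg/L = 0.013 mg/L.
Mass balance at complete mixing: C_std·(Q_w + Q_r) = Q_w·C_e + Q_r·C_b.
Rearranging, Q_w = Q_r·(C_std − C_b)/(C_e − C_std) = 0.58·(0.0718 − 0.013) / (0.505 − 0.0718) = 0.07873 m³/s.
= 6.802 ML/d.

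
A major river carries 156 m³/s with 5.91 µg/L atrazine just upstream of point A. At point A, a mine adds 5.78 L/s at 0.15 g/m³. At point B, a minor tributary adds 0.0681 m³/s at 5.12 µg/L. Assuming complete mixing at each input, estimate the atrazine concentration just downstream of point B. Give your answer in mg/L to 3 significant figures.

0.00591 mg/L

5.91 µg/L = 0.00591 mg/L.
5.78 L/s = 0.00578 m³/s.
After input A: C = (156·0.00591 + 0.00578·0.15) / 156 = 0.005915 mg/L.
5.12 µg/L = 0.00512 mg/L.
After input B: C = (156·0.005915 + 0.0681·0.00512) / 156.1 = 0.005915 mg/L.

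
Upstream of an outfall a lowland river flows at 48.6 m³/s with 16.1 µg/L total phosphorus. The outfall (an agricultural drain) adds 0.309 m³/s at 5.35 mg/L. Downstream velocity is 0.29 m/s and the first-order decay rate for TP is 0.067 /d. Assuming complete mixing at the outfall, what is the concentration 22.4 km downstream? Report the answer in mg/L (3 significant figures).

0.0469 mg/L

16.1 µg/L = 0.0161 mg/L.
After complete mixing, C₀ = (0.309·5.35 + 48.6·0.0161) / 48.91 = 0.0498 mg/L.
Travel time t = 2.24e+04 m / 0.29 m/s = 7.724e+04 s = 0.894 d.
C = 0.0498·exp(−0.067·0.894) = 0.0498·0.9419 = 0.0469 mg/L.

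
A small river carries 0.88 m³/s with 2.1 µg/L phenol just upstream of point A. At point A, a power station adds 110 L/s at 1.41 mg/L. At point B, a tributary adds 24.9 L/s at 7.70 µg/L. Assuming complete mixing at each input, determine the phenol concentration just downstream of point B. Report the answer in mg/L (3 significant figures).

2.1 µg/L = 0.0021 mg/L.
110 L/s = 0.11 m³/s.
After input A: C = (0.88·0.0021 + 0.11·1.41) / 0.99 = 0.1585 mg/L.
24.9 L/s = 0.0249 m³/s.
7.70 µg/L = 0.0077 mg/L.
After input B: C = (0.99·0.1585 + 0.0249·0.0077) / 1.015 = 0.1548 mg/L.

0.155 mg/L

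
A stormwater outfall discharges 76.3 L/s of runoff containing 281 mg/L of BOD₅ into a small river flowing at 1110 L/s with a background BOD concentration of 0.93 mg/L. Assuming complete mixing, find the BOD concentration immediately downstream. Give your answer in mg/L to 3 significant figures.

76.3 L/s = 0.0763 m³/s.
1110 L/s = 1.11 m³/s.
Flow-weighted mixing gives C = (0.0763·281 + 1.11·0.93) / (0.0763 + 1.11) = 22.47/1.186 = 18.94 mg/L.

18.9 mg/L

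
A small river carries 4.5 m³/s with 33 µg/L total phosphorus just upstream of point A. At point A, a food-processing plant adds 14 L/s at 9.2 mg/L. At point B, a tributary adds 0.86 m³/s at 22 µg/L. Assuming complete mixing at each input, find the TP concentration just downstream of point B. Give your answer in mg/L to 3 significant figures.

0.0551 mg/L

33 µg/L = 0.033 mg/L.
14 L/s = 0.014 m³/s.
After input A: C = (4.5·0.033 + 0.014·9.2) / 4.514 = 0.06143 mg/L.
22 µg/L = 0.022 mg/L.
After input B: C = (4.514·0.06143 + 0.86·0.022) / 5.374 = 0.05512 mg/L.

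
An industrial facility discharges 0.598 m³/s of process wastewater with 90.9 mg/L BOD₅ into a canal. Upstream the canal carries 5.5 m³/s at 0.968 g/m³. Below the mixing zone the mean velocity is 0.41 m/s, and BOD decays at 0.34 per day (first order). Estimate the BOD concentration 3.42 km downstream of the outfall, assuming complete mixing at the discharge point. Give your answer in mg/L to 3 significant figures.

After complete mixing, C₀ = (0.598·90.9 + 5.5·0.968) / 6.098 = 9.787 mg/L.
Travel time t = 3420 m / 0.41 m/s = 8341 s = 0.09654 d.
C = 9.787·exp(−0.34·0.09654) = 9.787·0.9677 = 9.471 mg/L.

9.47 mg/L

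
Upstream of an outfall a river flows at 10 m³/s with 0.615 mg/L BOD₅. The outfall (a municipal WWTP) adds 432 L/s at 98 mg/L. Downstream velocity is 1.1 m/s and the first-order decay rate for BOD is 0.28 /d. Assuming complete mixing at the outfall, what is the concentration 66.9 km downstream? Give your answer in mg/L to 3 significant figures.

3.82 mg/L

432 L/s = 0.432 m³/s.
After complete mixing, C₀ = (0.432·98 + 10·0.615) / 10.43 = 4.648 mg/L.
Travel time t = 6.69e+04 m / 1.1 m/s = 6.082e+04 s = 0.7039 d.
C = 4.648·exp(−0.28·0.7039) = 4.648·0.8211 = 3.816 mg/L.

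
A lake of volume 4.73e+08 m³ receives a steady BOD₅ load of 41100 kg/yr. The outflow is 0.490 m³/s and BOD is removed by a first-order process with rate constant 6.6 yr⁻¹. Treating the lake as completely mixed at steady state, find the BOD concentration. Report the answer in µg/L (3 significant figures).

Outflow Q = 0.490 m³/s × 3.156e+07 s/yr = 1.546e+07 m³/yr.
Steady-state CSTR mass balance: W = Q·C + k·V·C, so C = W/(Q + kV).
Q + kV = 1.546e+07 + 6.6·4.73e+08 = 3.137e+09 m³/yr.
C = 41100/3.137e+09 = 1.31e-05 kg/m³ = 0.0131 mg/L = 13.1 µg/L.

13.1 µg/L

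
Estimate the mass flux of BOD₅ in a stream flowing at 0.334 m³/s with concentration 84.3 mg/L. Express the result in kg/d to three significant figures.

Mass flux = Q·C = 0.334 m³/s × 84.3 g/m³ = 28.16 g/s.
= 28.16 g/s × 86.4 = 2433 kg/d.

2430 kg/d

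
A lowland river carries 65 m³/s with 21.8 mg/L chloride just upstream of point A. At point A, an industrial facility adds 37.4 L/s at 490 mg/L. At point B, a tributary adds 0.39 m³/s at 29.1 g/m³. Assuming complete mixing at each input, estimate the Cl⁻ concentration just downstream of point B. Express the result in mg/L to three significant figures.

37.4 L/s = 0.0374 m³/s.
After input A: C = (65·21.8 + 0.0374·490) / 65.04 = 22.07 mg/L.
After input B: C = (65.04·22.07 + 0.39·29.1) / 65.43 = 22.11 mg/L.

22.1 mg/L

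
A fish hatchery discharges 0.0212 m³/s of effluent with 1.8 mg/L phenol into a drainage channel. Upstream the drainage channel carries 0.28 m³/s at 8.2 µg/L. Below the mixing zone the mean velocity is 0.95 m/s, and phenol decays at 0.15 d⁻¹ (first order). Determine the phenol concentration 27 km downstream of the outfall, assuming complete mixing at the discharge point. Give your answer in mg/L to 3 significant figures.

0.128 mg/L

8.2 µg/L = 0.0082 mg/L.
After complete mixing, C₀ = (0.0212·1.8 + 0.28·0.0082) / 0.3012 = 0.1343 mg/L.
Travel time t = 2.7e+04 m / 0.95 m/s = 2.842e+04 s = 0.3289 d.
C = 0.1343·exp(−0.15·0.3289) = 0.1343·0.9519 = 0.1278 mg/L.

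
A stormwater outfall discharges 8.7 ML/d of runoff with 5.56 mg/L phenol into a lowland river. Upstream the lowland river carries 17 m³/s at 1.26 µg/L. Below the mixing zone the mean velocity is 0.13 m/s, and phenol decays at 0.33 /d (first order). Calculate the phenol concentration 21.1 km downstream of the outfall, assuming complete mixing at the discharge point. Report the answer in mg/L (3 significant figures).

8.7 ML/d = 0.1007 m³/s.
1.26 µg/L = 0.00126 mg/L.
After complete mixing, C₀ = (0.1007·5.56 + 17·0.00126) / 17.1 = 0.03399 mg/L.
Travel time t = 2.11e+04 m / 0.13 m/s = 1.623e+05 s = 1.879 d.
C = 0.03399·exp(−0.33·1.879) = 0.03399·0.538 = 0.01829 mg/L.

0.0183 mg/L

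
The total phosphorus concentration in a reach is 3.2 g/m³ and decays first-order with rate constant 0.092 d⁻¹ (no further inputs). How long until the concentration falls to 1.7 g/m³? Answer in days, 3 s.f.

t = ln(C₀/C)/k = ln(3.2/1.7)/0.092 = 0.6325/0.092 = 6.875 d.

6.88 d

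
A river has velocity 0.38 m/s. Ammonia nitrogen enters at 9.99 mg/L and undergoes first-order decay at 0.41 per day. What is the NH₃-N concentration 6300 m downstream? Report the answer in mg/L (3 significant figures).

9.23 mg/L

Travel time t = 6300 m / 0.38 m/s = 6300/0.38 = 1.658e+04 s = 0.1919 d.
First-order decay: C = 9.99·exp(−0.41·0.1919) = 9.99·0.9243 = 9.234 mg/L.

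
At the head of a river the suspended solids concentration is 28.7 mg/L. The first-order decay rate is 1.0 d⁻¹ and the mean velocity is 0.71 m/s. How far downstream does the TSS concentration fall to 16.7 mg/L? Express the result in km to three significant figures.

33.2 km

From C = C₀·e^(−kt), t = ln(C₀/C)/k = ln(28.7/16.7)/1.0 = 0.5415/1.0 = 0.5415 d.
Distance = v·t = 0.71 m/s × 4.678e+04 s = 3.322e+04 m = 33.22 km.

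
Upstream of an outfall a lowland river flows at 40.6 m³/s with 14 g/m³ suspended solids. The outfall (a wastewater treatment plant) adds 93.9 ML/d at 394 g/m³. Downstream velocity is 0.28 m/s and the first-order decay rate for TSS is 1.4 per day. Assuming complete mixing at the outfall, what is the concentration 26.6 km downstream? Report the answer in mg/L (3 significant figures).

5.13 mg/L

93.9 ML/d = 1.087 m³/s.
After complete mixing, C₀ = (1.087·394 + 40.6·14) / 41.69 = 23.91 mg/L.
Travel time t = 2.66e+04 m / 0.28 m/s = 9.5e+04 s = 1.1 d.
C = 23.91·exp(−1.4·1.1) = 23.91·0.2145 = 5.129 mg/L.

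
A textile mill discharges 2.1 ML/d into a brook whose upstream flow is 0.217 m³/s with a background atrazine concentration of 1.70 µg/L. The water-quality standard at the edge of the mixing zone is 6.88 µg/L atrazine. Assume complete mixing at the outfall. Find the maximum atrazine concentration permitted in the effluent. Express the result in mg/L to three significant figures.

0.0531 mg/L

2.1 ML/d = 0.02431 m³/s.
1.70 µg/L = 0.0017 mg/L.
6.88 µg/L = 0.00688 mg/L.
Mass balance: 0.00688·0.2413 = 0.02431·Cₑ + 0.217·0.0017.
Cₑ = (0.00166 − 0.0003689) / 0.02431 = 0.05313 mg/L.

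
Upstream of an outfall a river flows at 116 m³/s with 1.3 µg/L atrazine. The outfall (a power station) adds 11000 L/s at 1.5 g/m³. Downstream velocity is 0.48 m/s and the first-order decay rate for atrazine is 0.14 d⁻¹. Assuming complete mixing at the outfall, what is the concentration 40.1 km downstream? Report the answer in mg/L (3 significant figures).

11000 L/s = 11 m³/s.
1.3 µg/L = 0.0013 mg/L.
After complete mixing, C₀ = (11·1.5 + 116·0.0013) / 127 = 0.1311 mg/L.
Travel time t = 4.01e+04 m / 0.48 m/s = 8.354e+04 s = 0.9669 d.
C = 0.1311·exp(−0.14·0.9669) = 0.1311·0.8734 = 0.1145 mg/L.

0.115 mg/L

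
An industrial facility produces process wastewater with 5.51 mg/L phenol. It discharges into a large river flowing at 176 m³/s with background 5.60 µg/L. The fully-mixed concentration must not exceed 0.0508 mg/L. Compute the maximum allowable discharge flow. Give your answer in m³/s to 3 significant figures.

1.46 m³/s

5.60 µg/L = 0.0056 mg/L.
Mass balance at complete mixing: C_std·(Q_w + Q_r) = Q_w·C_e + Q_r·C_b.
Rearranging, Q_w = Q_r·(C_std − C_b)/(C_e − C_std) = 176·(0.0508 − 0.0056) / (5.51 − 0.0508) = 1.457 m³/s.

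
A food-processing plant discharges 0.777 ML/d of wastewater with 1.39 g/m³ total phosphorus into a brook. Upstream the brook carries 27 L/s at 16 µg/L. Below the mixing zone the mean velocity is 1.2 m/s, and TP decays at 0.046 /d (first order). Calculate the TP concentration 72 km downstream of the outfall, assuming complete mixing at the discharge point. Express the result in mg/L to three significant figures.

0.777 ML/d = 0.008993 m³/s.
27 L/s = 0.027 m³/s.
16 µg/L = 0.016 mg/L.
After complete mixing, C₀ = (0.008993·1.39 + 0.027·0.016) / 0.03599 = 0.3593 mg/L.
Travel time t = 7.2e+04 m / 1.2 m/s = 6e+04 s = 0.6944 d.
C = 0.3593·exp(−0.046·0.6944) = 0.3593·0.9686 = 0.348 mg/L.

0.348 mg/L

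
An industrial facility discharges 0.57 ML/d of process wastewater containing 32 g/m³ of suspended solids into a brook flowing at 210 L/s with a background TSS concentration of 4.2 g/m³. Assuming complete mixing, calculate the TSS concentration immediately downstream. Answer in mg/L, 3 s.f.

0.57 ML/d = 0.006597 m³/s.
210 L/s = 0.21 m³/s.
Flow-weighted mixing gives C = (0.006597·32 + 0.21·4.2) / (0.006597 + 0.21) = 1.093/0.2166 = 5.047 mg/L.

5.05 mg/L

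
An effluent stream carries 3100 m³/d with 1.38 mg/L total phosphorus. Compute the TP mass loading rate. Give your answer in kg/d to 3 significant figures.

3100 m³/d = 0.03588 m³/s.
Mass flux = Q·C = 0.03588 m³/s × 1.38 g/m³ = 0.04951 g/s.
= 0.04951 g/s × 86.4 = 4.278 kg/d.

4.28 kg/d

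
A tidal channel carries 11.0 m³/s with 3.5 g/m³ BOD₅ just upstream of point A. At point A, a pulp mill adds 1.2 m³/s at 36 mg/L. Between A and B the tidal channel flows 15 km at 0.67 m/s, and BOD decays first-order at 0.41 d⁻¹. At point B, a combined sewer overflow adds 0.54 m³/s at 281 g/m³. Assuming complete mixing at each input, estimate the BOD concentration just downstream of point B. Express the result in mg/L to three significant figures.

After input A: C = (11·3.5 + 1.2·36) / 12.2 = 6.697 mg/L.
Over the 15 km reach to input B (t = 2.239e+04 s = 0.2591 d), decay gives C = 6.697·exp(−0.41·0.2591) = 6.022 mg/L.
After input B: C = (12.2·6.022 + 0.54·281) / 12.74 = 17.68 mg/L.

17.7 mg/L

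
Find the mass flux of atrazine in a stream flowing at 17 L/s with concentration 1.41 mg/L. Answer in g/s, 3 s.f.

0.0240 g/s

17 L/s = 0.017 m³/s.
Mass flux = Q·C = 0.017 m³/s × 1.41 g/m³ = 0.02397 g/s.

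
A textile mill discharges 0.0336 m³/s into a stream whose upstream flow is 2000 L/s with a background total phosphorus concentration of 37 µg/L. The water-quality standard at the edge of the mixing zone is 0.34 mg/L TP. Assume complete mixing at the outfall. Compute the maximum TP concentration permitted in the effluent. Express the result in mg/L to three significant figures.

18.4 mg/L

2000 L/s = 2 m³/s.
37 µg/L = 0.037 mg/L.
Mass balance: 0.34·2.034 = 0.0336·Cₑ + 2·0.037.
Cₑ = (0.6914 − 0.074) / 0.0336 = 18.38 mg/L.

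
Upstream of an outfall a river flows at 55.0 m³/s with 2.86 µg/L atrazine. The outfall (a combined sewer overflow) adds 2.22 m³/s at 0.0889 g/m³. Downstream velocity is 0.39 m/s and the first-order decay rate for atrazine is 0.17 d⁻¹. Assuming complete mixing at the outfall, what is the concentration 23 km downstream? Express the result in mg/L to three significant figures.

0.00552 mg/L

2.86 µg/L = 0.00286 mg/L.
After complete mixing, C₀ = (2.22·0.0889 + 55·0.00286) / 57.22 = 0.006198 mg/L.
Travel time t = 2.3e+04 m / 0.39 m/s = 5.897e+04 s = 0.6826 d.
C = 0.006198·exp(−0.17·0.6826) = 0.006198·0.8904 = 0.005519 mg/L.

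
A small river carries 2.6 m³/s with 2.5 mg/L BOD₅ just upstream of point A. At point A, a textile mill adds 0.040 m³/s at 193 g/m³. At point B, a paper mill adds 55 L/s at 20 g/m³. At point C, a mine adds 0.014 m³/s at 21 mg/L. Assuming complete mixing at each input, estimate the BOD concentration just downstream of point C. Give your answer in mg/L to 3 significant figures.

After input A: C = (2.6·2.5 + 0.04·193) / 2.64 = 5.386 mg/L.
55 L/s = 0.055 m³/s.
After input B: C = (2.64·5.386 + 0.055·20) / 2.695 = 5.685 mg/L.
After input C: C = (2.695·5.685 + 0.014·21) / 2.709 = 5.764 mg/L.

5.76 mg/L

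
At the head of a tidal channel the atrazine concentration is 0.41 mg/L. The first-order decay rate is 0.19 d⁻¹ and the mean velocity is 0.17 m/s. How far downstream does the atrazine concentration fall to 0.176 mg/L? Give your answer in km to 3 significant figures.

65.4 km

From C = C₀·e^(−kt), t = ln(C₀/C)/k = ln(0.41/0.176)/0.19 = 0.8457/0.19 = 4.451 d.
Distance = v·t = 0.17 m/s × 3.846e+05 s = 6.537e+04 m = 65.37 km.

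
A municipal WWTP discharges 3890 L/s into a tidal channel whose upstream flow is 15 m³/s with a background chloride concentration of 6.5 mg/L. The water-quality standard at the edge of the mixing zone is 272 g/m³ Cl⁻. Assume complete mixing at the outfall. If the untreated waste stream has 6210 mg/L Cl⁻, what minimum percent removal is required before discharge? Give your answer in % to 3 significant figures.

3890 L/s = 3.89 m³/s.
Mass balance: 272·18.89 = 3.89·Cₑ + 15·6.5.
Cₑ = (5138 − 97.5) / 3.89 = 1296 mg/L.
Required removal = 1 − 1296/6210 = 79.13 %.

79.1 %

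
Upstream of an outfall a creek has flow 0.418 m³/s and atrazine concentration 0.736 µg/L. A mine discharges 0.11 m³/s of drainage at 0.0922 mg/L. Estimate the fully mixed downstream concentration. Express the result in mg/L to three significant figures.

0.736 µg/L = 0.000736 mg/L.
By mass balance at complete mixing, C = (0.11·0.0922 + 0.418·0.000736) / (0.11 + 0.418) = 0.01045/0.528 = 0.01979 mg/L.

0.0198 mg/L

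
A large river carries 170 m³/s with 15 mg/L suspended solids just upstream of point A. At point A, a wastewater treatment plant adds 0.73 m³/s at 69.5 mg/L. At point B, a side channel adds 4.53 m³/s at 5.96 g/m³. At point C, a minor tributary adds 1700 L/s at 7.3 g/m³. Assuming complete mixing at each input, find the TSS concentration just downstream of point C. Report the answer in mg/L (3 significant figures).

After input A: C = (170·15 + 0.73·69.5) / 170.7 = 15.23 mg/L.
After input B: C = (170.7·15.23 + 4.53·5.96) / 175.3 = 14.99 mg/L.
1700 L/s = 1.7 m³/s.
After input C: C = (175.3·14.99 + 1.7·7.3) / 177 = 14.92 mg/L.

14.9 mg/L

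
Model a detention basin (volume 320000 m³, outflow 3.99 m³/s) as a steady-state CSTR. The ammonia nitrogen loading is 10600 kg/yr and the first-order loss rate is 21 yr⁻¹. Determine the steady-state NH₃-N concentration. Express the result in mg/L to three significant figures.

0.0799 mg/L

Outflow Q = 3.99 m³/s × 3.156e+07 s/yr = 1.259e+08 m³/yr.
Steady-state CSTR mass balance: W = Q·C + k·V·C, so C = W/(Q + kV).
Q + kV = 1.259e+08 + 21·320000 = 1.326e+08 m³/yr.
C = 10600/1.326e+08 = 7.992e-05 kg/m³ = 0.07992 mg/L.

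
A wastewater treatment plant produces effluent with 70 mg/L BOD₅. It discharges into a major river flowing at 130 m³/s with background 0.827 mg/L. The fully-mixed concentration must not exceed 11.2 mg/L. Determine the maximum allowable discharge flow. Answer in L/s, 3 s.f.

Mass balance at complete mixing: C_std·(Q_w + Q_r) = Q_w·C_e + Q_r·C_b.
Rearranging, Q_w = Q_r·(C_std − C_b)/(C_e − C_std) = 130·(11.2 − 0.827) / (70 − 11.2) = 22.93 m³/s.
= 2.293e+04 L/s.

22900 L/s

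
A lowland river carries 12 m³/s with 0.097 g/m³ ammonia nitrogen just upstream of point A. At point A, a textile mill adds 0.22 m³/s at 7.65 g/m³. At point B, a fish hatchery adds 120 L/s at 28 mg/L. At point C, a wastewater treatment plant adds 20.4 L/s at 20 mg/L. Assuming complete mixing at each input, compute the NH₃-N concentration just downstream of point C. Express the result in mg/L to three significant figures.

After input A: C = (12·0.097 + 0.22·7.65) / 12.22 = 0.233 mg/L.
120 L/s = 0.12 m³/s.
After input B: C = (12.22·0.233 + 0.12·28) / 12.34 = 0.503 mg/L.
20.4 L/s = 0.0204 m³/s.
After input C: C = (12.34·0.503 + 0.0204·20) / 12.36 = 0.5352 mg/L.

0.535 mg/L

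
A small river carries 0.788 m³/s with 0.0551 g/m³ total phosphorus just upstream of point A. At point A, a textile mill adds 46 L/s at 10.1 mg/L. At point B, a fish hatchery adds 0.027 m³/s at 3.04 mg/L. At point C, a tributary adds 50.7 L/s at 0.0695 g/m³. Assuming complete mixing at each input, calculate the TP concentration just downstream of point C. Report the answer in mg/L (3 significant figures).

0.651 mg/L

46 L/s = 0.046 m³/s.
After input A: C = (0.788·0.0551 + 0.046·10.1) / 0.834 = 0.6091 mg/L.
After input B: C = (0.834·0.6091 + 0.027·3.04) / 0.861 = 0.6854 mg/L.
50.7 L/s = 0.0507 m³/s.
After input C: C = (0.861·0.6854 + 0.0507·0.0695) / 0.9117 = 0.6511 mg/L.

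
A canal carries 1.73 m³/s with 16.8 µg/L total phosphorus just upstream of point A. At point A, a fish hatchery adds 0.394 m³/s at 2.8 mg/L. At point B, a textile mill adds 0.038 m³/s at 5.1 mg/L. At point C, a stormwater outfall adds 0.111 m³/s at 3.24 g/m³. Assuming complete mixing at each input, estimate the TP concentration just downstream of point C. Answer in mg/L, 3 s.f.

16.8 µg/L = 0.0168 mg/L.
After input A: C = (1.73·0.0168 + 0.394·2.8) / 2.124 = 0.5331 mg/L.
After input B: C = (2.124·0.5331 + 0.038·5.1) / 2.162 = 0.6134 mg/L.
After input C: C = (2.162·0.6134 + 0.111·3.24) / 2.273 = 0.7416 mg/L.

0.742 mg/L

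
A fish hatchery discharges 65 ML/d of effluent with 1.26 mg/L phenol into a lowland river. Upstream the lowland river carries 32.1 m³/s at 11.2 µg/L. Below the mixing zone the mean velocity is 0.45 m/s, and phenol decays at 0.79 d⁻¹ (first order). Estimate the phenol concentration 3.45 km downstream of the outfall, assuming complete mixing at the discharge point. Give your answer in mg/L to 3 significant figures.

0.0371 mg/L

65 ML/d = 0.7523 m³/s.
11.2 µg/L = 0.0112 mg/L.
After complete mixing, C₀ = (0.7523·1.26 + 32.1·0.0112) / 32.85 = 0.0398 mg/L.
Travel time t = 3450 m / 0.45 m/s = 7667 s = 0.08873 d.
C = 0.0398·exp(−0.79·0.08873) = 0.0398·0.9323 = 0.0371 mg/L.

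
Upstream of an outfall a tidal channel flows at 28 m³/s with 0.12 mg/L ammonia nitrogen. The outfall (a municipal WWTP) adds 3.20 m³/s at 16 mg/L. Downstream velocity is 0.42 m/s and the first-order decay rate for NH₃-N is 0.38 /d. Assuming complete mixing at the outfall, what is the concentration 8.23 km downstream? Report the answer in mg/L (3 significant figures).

1.60 mg/L

After complete mixing, C₀ = (3.2·16 + 28·0.12) / 31.2 = 1.749 mg/L.
Travel time t = 8230 m / 0.42 m/s = 1.96e+04 s = 0.2268 d.
C = 1.749·exp(−0.38·0.2268) = 1.749·0.9174 = 1.604 mg/L.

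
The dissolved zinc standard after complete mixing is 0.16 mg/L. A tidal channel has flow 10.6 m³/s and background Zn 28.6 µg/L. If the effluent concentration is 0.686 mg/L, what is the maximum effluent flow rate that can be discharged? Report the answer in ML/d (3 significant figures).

229 ML/d

28.6 µg/L = 0.0286 mg/L.
Mass balance at complete mixing: C_std·(Q_w + Q_r) = Q_w·C_e + Q_r·C_b.
Rearranging, Q_w = Q_r·(C_std − C_b)/(C_e − C_std) = 10.6·(0.16 − 0.0286) / (0.686 − 0.16) = 2.648 m³/s.
= 228.8 ML/d.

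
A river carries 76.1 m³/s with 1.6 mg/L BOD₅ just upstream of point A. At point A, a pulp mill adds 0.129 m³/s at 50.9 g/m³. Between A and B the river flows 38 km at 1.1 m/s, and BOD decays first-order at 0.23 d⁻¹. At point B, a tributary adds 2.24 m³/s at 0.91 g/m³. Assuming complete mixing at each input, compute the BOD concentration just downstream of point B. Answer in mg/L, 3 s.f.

1.52 mg/L

After input A: C = (76.1·1.6 + 0.129·50.9) / 76.23 = 1.683 mg/L.
Over the 38 km reach to input B (t = 3.455e+04 s = 0.3998 d), decay gives C = 1.683·exp(−0.23·0.3998) = 1.536 mg/L.
After input B: C = (76.23·1.536 + 2.24·0.91) / 78.47 = 1.518 mg/L.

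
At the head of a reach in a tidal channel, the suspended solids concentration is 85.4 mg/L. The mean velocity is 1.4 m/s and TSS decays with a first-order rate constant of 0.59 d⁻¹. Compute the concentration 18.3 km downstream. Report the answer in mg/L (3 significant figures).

Travel time t = 18.3 km / 1.4 m/s = 1.83e+04/1.4 = 1.307e+04 s = 0.1513 d.
First-order decay: C = 85.4·exp(−0.59·0.1513) = 85.4·0.9146 = 78.11 mg/L.

78.1 mg/L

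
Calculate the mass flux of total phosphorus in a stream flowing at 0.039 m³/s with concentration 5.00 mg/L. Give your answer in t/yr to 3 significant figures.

6.15 t/yr

Mass flux = Q·C = 0.039 m³/s × 5 g/m³ = 0.195 g/s.
= 0.195 g/s × 31.56 = 6.154 t/yr.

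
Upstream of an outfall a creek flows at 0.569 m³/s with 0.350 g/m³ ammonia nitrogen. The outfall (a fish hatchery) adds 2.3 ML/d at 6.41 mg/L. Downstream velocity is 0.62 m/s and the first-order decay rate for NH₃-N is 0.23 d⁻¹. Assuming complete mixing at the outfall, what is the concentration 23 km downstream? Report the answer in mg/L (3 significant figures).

0.562 mg/L

2.3 ML/d = 0.02662 m³/s.
After complete mixing, C₀ = (0.02662·6.41 + 0.569·0.35) / 0.5956 = 0.6208 mg/L.
Travel time t = 2.3e+04 m / 0.62 m/s = 3.71e+04 s = 0.4294 d.
C = 0.6208·exp(−0.23·0.4294) = 0.6208·0.906 = 0.5625 mg/L.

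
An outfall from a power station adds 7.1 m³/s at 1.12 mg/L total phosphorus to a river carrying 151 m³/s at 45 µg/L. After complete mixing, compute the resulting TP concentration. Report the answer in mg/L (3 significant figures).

45 µg/L = 0.045 mg/L.
By mass balance at complete mixing, C = (7.1·1.12 + 151·0.045) / (7.1 + 151) = 14.75/158.1 = 0.09328 mg/L.

0.0933 mg/L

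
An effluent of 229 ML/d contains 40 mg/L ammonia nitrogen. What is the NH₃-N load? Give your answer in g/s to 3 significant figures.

229 ML/d = 2.65 m³/s.
Mass flux = Q·C = 2.65 m³/s × 40 g/m³ = 106 g/s.

106 g/s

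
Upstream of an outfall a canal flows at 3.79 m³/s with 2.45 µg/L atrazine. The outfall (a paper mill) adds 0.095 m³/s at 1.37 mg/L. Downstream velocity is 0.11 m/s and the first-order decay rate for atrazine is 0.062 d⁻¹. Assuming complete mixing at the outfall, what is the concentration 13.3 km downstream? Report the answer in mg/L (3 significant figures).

2.45 µg/L = 0.00245 mg/L.
After complete mixing, C₀ = (0.095·1.37 + 3.79·0.00245) / 3.885 = 0.03589 mg/L.
Travel time t = 1.33e+04 m / 0.11 m/s = 1.209e+05 s = 1.399 d.
C = 0.03589·exp(−0.062·1.399) = 0.03589·0.9169 = 0.03291 mg/L.

0.0329 mg/L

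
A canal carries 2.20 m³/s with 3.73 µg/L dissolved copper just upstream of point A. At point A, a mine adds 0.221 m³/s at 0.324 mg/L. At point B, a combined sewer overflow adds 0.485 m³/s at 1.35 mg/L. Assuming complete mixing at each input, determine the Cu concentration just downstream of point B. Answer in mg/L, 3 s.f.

3.73 µg/L = 0.00373 mg/L.
After input A: C = (2.2·0.00373 + 0.221·0.324) / 2.421 = 0.03297 mg/L.
After input B: C = (2.421·0.03297 + 0.485·1.35) / 2.906 = 0.2528 mg/L.

0.253 mg/L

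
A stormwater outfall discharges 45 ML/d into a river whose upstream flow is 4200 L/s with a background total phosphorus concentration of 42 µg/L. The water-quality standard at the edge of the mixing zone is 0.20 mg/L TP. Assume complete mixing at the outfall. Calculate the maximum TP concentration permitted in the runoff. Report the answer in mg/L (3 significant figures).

1.47 mg/L

45 ML/d = 0.5208 m³/s.
4200 L/s = 4.2 m³/s.
42 µg/L = 0.042 mg/L.
Mass balance: 0.2·4.721 = 0.5208·Cₑ + 4.2·0.042.
Cₑ = (0.9442 − 0.1764) / 0.5208 = 1.474 mg/L.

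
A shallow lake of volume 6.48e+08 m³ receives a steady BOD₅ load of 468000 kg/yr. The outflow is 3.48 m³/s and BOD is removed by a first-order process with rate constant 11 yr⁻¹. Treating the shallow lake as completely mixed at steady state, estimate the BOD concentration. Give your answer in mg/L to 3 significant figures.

0.0647 mg/L

Outflow Q = 3.48 m³/s × 3.156e+07 s/yr = 1.098e+08 m³/yr.
Steady-state CSTR mass balance: W = Q·C + k·V·C, so C = W/(Q + kV).
Q + kV = 1.098e+08 + 11·6.48e+08 = 7.238e+09 m³/yr.
C = 468000/7.238e+09 = 6.466e-05 kg/m³ = 0.06466 mg/L.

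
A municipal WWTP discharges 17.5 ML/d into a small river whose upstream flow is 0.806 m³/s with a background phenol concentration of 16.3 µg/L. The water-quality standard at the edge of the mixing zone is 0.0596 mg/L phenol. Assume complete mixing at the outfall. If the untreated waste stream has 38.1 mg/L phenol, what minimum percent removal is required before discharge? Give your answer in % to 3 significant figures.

17.5 ML/d = 0.2025 m³/s.
16.3 µg/L = 0.0163 mg/L.
Mass balance: 0.0596·1.009 = 0.2025·Cₑ + 0.806·0.0163.
Cₑ = (0.06011 − 0.01314) / 0.2025 = 0.2319 mg/L.
Required removal = 1 − 0.2319/38.1 = 99.39 %.

99.4 %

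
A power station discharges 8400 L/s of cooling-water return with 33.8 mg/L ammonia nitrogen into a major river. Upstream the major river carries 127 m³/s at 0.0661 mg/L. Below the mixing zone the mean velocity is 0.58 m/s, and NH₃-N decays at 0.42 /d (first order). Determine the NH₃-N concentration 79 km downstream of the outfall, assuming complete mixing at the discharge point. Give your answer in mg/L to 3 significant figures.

1.11 mg/L

8400 L/s = 8.4 m³/s.
After complete mixing, C₀ = (8.4·33.8 + 127·0.0661) / 135.4 = 2.159 mg/L.
Travel time t = 7.9e+04 m / 0.58 m/s = 1.362e+05 s = 1.576 d.
C = 2.159·exp(−0.42·1.576) = 2.159·0.5158 = 1.113 mg/L.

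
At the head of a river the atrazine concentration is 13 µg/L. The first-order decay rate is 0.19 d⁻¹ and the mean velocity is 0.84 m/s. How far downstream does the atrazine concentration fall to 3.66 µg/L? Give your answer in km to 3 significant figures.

From C = C₀·e^(−kt), t = ln(C₀/C)/k = ln(13/3.66)/0.19 = 1.267/0.19 = 6.671 d.
Distance = v·t = 0.84 m/s × 5.764e+05 s = 4.842e+05 m = 484.2 km.

484 km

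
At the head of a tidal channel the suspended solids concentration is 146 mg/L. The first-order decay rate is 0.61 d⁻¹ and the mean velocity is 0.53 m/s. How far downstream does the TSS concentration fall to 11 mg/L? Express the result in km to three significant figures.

From C = C₀·e^(−kt), t = ln(C₀/C)/k = ln(146/11)/0.61 = 2.586/0.61 = 4.239 d.
Distance = v·t = 0.53 m/s × 3.662e+05 s = 1.941e+05 m = 194.1 km.

194 km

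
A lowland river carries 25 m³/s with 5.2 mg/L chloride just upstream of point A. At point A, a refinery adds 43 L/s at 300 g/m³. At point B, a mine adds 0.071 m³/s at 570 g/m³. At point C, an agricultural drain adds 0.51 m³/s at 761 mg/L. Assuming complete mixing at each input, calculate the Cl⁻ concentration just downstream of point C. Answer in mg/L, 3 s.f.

22.3 mg/L

43 L/s = 0.043 m³/s.
After input A: C = (25·5.2 + 0.043·300) / 25.04 = 5.706 mg/L.
After input B: C = (25.04·5.706 + 0.071·570) / 25.11 = 7.302 mg/L.
After input C: C = (25.11·7.302 + 0.51·761) / 25.62 = 22.3 mg/L.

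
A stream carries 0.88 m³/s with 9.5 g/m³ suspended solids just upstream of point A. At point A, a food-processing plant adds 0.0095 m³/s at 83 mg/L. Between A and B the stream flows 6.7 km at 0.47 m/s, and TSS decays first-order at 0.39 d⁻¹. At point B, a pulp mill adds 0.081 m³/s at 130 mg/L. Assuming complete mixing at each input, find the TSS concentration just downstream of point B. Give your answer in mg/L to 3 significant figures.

After input A: C = (0.88·9.5 + 0.0095·83) / 0.8895 = 10.28 mg/L.
Over the 6.7 km reach to input B (t = 1.426e+04 s = 0.165 d), decay gives C = 10.28·exp(−0.39·0.165) = 9.644 mg/L.
After input B: C = (0.8895·9.644 + 0.081·130) / 0.9705 = 19.69 mg/L.

19.7 mg/L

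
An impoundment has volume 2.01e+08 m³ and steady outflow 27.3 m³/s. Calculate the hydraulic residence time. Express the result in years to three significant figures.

Q = 27.3 m³/s × 3.156e+07 s/yr = 8.615e+08 m³/yr.
Hydraulic residence time τ = V/Q = 2.01e+08/8.615e+08 = 0.2333 yr.

0.233 yr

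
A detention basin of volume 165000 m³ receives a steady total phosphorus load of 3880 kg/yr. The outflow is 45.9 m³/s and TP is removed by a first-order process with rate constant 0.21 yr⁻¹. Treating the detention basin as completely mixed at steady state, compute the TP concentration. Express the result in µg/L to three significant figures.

Outflow Q = 45.9 m³/s × 3.156e+07 s/yr = 1.448e+09 m³/yr.
Steady-state CSTR mass balance: W = Q·C + k·V·C, so C = W/(Q + kV).
Q + kV = 1.448e+09 + 0.21·165000 = 1.449e+09 m³/yr.
C = 3880/1.449e+09 = 2.679e-06 kg/m³ = 0.002679 mg/L = 2.679 µg/L.

2.68 µg/L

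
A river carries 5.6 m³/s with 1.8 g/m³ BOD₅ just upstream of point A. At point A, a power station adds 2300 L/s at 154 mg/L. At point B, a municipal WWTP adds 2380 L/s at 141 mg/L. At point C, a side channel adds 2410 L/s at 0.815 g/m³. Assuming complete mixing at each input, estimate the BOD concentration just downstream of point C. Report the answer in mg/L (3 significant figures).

2300 L/s = 2.3 m³/s.
After input A: C = (5.6·1.8 + 2.3·154) / 7.9 = 46.11 mg/L.
2380 L/s = 2.38 m³/s.
After input B: C = (7.9·46.11 + 2.38·141) / 10.28 = 68.08 mg/L.
2410 L/s = 2.41 m³/s.
After input C: C = (10.28·68.08 + 2.41·0.815) / 12.69 = 55.31 mg/L.

55.3 mg/L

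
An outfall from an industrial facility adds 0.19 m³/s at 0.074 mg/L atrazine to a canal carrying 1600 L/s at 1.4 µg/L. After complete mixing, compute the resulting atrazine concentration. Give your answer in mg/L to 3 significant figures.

1600 L/s = 1.6 m³/s.
1.4 µg/L = 0.0014 mg/L.
By mass balance at complete mixing, C = (0.19·0.074 + 1.6·0.0014) / (0.19 + 1.6) = 0.0163/1.79 = 0.009106 mg/L.

0.00911 mg/L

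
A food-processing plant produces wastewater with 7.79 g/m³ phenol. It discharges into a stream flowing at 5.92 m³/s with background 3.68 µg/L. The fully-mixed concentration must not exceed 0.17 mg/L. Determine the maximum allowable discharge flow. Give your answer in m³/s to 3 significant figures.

3.68 µg/L = 0.00368 mg/L.
Mass balance at complete mixing: C_std·(Q_w + Q_r) = Q_w·C_e + Q_r·C_b.
Rearranging, Q_w = Q_r·(C_std − C_b)/(C_e − C_std) = 5.92·(0.17 − 0.00368) / (7.79 − 0.17) = 0.1292 m³/s.

0.129 m³/s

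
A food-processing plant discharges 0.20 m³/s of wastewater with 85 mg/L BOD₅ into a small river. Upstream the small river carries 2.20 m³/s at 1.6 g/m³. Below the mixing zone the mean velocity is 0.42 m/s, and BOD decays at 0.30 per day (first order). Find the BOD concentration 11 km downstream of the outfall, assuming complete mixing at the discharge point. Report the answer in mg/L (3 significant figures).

7.81 mg/L

After complete mixing, C₀ = (0.2·85 + 2.2·1.6) / 2.4 = 8.55 mg/L.
Travel time t = 1.1e+04 m / 0.42 m/s = 2.619e+04 s = 0.3031 d.
C = 8.55·exp(−0.30·0.3031) = 8.55·0.9131 = 7.807 mg/L.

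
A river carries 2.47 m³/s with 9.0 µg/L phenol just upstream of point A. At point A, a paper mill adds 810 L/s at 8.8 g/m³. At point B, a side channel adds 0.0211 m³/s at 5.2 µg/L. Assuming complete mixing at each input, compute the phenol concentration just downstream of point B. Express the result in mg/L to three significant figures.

2.17 mg/L

9.0 µg/L = 0.009 mg/L.
810 L/s = 0.81 m³/s.
After input A: C = (2.47·0.009 + 0.81·8.8) / 3.28 = 2.18 mg/L.
5.2 µg/L = 0.0052 mg/L.
After input B: C = (3.28·2.18 + 0.0211·0.0052) / 3.301 = 2.166 mg/L.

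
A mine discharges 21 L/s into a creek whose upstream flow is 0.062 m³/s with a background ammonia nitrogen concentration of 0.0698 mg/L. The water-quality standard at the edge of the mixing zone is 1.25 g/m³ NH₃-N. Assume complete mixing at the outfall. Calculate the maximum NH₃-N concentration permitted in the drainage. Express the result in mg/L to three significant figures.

4.73 mg/L

21 L/s = 0.021 m³/s.
Mass balance: 1.25·0.083 = 0.021·Cₑ + 0.062·0.0698.
Cₑ = (0.1038 − 0.004328) / 0.021 = 4.734 mg/L.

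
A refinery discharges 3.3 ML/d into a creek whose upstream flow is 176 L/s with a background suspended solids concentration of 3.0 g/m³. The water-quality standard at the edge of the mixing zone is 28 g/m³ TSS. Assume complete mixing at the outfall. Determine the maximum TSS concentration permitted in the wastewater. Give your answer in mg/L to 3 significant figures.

143 mg/L

3.3 ML/d = 0.03819 m³/s.
176 L/s = 0.176 m³/s.
Mass balance: 28·0.2142 = 0.03819·Cₑ + 0.176·3.
Cₑ = (5.997 − 0.528) / 0.03819 = 143.2 mg/L.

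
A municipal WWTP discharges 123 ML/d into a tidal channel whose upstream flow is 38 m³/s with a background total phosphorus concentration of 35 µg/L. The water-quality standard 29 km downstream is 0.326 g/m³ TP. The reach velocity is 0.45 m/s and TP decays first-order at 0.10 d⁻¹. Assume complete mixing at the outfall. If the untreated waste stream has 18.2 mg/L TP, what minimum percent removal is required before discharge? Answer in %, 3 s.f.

123 ML/d = 1.424 m³/s.
35 µg/L = 0.035 mg/L.
Travel time to the compliance point: t = 2.9e+04/0.45 = 6.444e+04 s = 0.7459 d; decay factor exp(−0.10·0.7459) = 0.9281.
So the concentration just after mixing may be at most 0.326/0.9281 = 0.3512 mg/L.
Mass balance: 0.3512·39.42 = 1.424·Cₑ + 38·0.035.
Cₑ = (13.85 − 1.33) / 1.424 = 8.793 mg/L.
Required removal = 1 − 8.793/18.2 = 51.69 %.

51.7 %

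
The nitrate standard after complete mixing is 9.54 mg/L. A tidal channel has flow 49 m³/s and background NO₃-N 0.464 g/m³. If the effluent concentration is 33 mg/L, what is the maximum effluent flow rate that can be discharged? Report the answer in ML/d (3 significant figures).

1640 ML/d

Mass balance at complete mixing: C_std·(Q_w + Q_r) = Q_w·C_e + Q_r·C_b.
Rearranging, Q_w = Q_r·(C_std − C_b)/(C_e − C_std) = 49·(9.54 − 0.464) / (33 − 9.54) = 18.96 m³/s.
= 1638 ML/d.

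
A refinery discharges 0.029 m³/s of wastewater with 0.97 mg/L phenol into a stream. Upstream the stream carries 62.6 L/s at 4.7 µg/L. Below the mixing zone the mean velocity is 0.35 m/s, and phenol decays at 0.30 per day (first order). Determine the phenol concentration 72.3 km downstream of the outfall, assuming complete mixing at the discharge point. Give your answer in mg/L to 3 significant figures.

62.6 L/s = 0.0626 m³/s.
4.7 µg/L = 0.0047 mg/L.
After complete mixing, C₀ = (0.029·0.97 + 0.0626·0.0047) / 0.0916 = 0.3103 mg/L.
Travel time t = 7.23e+04 m / 0.35 m/s = 2.066e+05 s = 2.391 d.
C = 0.3103·exp(−0.30·2.391) = 0.3103·0.4881 = 0.1515 mg/L.

0.151 mg/L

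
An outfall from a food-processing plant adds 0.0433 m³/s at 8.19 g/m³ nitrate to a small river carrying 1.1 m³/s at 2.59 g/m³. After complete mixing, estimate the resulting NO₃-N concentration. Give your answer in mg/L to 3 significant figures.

By mass balance at complete mixing, C = (0.0433·8.19 + 1.1·2.59) / (0.0433 + 1.1) = 3.204/1.143 = 2.802 mg/L.

2.80 mg/L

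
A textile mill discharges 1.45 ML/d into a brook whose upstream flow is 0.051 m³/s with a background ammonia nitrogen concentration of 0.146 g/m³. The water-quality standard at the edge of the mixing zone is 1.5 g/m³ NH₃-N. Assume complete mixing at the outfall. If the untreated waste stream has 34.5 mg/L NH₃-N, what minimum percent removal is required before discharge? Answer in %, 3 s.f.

1.45 ML/d = 0.01678 m³/s.
Mass balance: 1.5·0.06778 = 0.01678·Cₑ + 0.051·0.146.
Cₑ = (0.1017 − 0.007446) / 0.01678 = 5.615 mg/L.
Required removal = 1 − 5.615/34.5 = 83.73 %.

83.7 %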